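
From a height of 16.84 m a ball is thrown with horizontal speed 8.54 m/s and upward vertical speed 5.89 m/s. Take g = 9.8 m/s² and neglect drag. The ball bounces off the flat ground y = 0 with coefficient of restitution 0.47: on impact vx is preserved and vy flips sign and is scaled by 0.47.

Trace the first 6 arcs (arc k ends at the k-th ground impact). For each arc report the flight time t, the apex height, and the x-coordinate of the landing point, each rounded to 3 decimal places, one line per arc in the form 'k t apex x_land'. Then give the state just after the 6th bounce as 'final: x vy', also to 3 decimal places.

1 2.550 18.610 21.776
2 1.832 4.111 37.420
3 0.861 0.908 44.773
4 0.405 0.201 48.229
5 0.190 0.044 49.853
6 0.089 0.010 50.617
final: 50.617 0.206

Arc 1: start y=16.840, vy=5.890 → t=2.550, apex=18.610, x_land=21.776, impact vy=-19.099
  bounce: vy ← 0.47·19.099 = 8.976
Arc 2: start y=0.000, vy=8.976 → t=1.832, apex=4.111, x_land=37.420, impact vy=-8.976
  bounce: vy ← 0.47·8.976 = 4.219
Arc 3: start y=0.000, vy=4.219 → t=0.861, apex=0.908, x_land=44.773, impact vy=-4.219
  bounce: vy ← 0.47·4.219 = 1.983
Arc 4: start y=0.000, vy=1.983 → t=0.405, apex=0.201, x_land=48.229, impact vy=-1.983
  bounce: vy ← 0.47·1.983 = 0.932
Arc 5: start y=0.000, vy=0.932 → t=0.190, apex=0.044, x_land=49.853, impact vy=-0.932
  bounce: vy ← 0.47·0.932 = 0.438
Arc 6: start y=0.000, vy=0.438 → t=0.089, apex=0.010, x_land=50.617, impact vy=-0.438
  bounce: vy ← 0.47·0.438 = 0.206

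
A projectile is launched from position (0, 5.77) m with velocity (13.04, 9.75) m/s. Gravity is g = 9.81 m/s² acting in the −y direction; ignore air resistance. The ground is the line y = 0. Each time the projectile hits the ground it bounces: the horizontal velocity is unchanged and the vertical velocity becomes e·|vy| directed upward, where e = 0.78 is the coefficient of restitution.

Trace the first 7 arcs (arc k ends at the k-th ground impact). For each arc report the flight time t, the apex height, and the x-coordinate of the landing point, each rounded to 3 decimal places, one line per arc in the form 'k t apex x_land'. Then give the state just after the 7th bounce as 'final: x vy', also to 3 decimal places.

Arc 1: start y=5.770, vy=9.750 → t=2.465, apex=10.615, x_land=32.143, impact vy=-14.432
  bounce: vy ← 0.78·14.432 = 11.257
Arc 2: start y=0.000, vy=11.257 → t=2.295, apex=6.458, x_land=62.069, impact vy=-11.257
  bounce: vy ← 0.78·11.257 = 8.780
Arc 3: start y=0.000, vy=8.780 → t=1.790, apex=3.929, x_land=85.411, impact vy=-8.780
  bounce: vy ← 0.78·8.780 = 6.849
Arc 4: start y=0.000, vy=6.849 → t=1.396, apex=2.391, x_land=103.618, impact vy=-6.849
  bounce: vy ← 0.78·6.849 = 5.342
Arc 5: start y=0.000, vy=5.342 → t=1.089, apex=1.454, x_land=117.820, impact vy=-5.342
  bounce: vy ← 0.78·5.342 = 4.167
Arc 6: start y=0.000, vy=4.167 → t=0.849, apex=0.885, x_land=128.897, impact vy=-4.167
  bounce: vy ← 0.78·4.167 = 3.250
Arc 7: start y=0.000, vy=3.250 → t=0.663, apex=0.538, x_land=137.537, impact vy=-3.250
  bounce: vy ← 0.78·3.250 = 2.535

1 2.465 10.615 32.143
2 2.295 6.458 62.069
3 1.790 3.929 85.411
4 1.396 2.391 103.618
5 1.089 1.454 117.820
6 0.849 0.885 128.897
7 0.663 0.538 137.537
final: 137.537 2.535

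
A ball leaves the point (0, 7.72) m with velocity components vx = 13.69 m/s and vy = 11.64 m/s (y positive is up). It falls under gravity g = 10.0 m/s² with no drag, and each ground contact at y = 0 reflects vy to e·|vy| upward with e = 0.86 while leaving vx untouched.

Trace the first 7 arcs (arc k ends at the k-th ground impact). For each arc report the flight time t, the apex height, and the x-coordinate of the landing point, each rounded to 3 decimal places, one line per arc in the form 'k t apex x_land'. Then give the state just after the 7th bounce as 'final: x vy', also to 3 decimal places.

1 2.867 14.494 39.244
2 2.928 10.720 79.335
3 2.519 7.929 113.813
4 2.166 5.864 143.465
5 1.863 4.337 168.965
6 1.602 3.208 190.895
7 1.378 2.372 209.755
final: 209.755 5.924

Arc 1: start y=7.720, vy=11.640 → t=2.867, apex=14.494, x_land=39.244, impact vy=-17.026
  bounce: vy ← 0.86·17.026 = 14.642
Arc 2: start y=0.000, vy=14.642 → t=2.928, apex=10.720, x_land=79.335, impact vy=-14.642
  bounce: vy ← 0.86·14.642 = 12.593
Arc 3: start y=0.000, vy=12.593 → t=2.519, apex=7.929, x_land=113.813, impact vy=-12.593
  bounce: vy ← 0.86·12.593 = 10.830
Arc 4: start y=0.000, vy=10.830 → t=2.166, apex=5.864, x_land=143.465, impact vy=-10.830
  bounce: vy ← 0.86·10.830 = 9.313
Arc 5: start y=0.000, vy=9.313 → t=1.863, apex=4.337, x_land=168.965, impact vy=-9.313
  bounce: vy ← 0.86·9.313 = 8.010
Arc 6: start y=0.000, vy=8.010 → t=1.602, apex=3.208, x_land=190.895, impact vy=-8.010
  bounce: vy ← 0.86·8.010 = 6.888
Arc 7: start y=0.000, vy=6.888 → t=1.378, apex=2.372, x_land=209.755, impact vy=-6.888
  bounce: vy ← 0.86·6.888 = 5.924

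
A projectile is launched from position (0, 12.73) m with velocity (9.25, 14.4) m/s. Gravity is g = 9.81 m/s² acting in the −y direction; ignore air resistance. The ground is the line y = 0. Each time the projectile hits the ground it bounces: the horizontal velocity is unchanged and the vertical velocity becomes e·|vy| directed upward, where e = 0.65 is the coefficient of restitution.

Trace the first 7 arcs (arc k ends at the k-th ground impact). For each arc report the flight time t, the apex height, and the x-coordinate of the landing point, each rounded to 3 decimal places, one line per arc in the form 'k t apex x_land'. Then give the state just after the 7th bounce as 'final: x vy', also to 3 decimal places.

Arc 1: start y=12.730, vy=14.400 → t=3.647, apex=23.299, x_land=33.738, impact vy=-21.380
  bounce: vy ← 0.65·21.380 = 13.897
Arc 2: start y=0.000, vy=13.897 → t=2.833, apex=9.844, x_land=59.946, impact vy=-13.897
  bounce: vy ← 0.65·13.897 = 9.033
Arc 3: start y=0.000, vy=9.033 → t=1.842, apex=4.159, x_land=76.981, impact vy=-9.033
  bounce: vy ← 0.65·9.033 = 5.872
Arc 4: start y=0.000, vy=5.872 → t=1.197, apex=1.757, x_land=88.054, impact vy=-5.872
  bounce: vy ← 0.65·5.872 = 3.817
Arc 5: start y=0.000, vy=3.817 → t=0.778, apex=0.742, x_land=95.251, impact vy=-3.817
  bounce: vy ← 0.65·3.817 = 2.481
Arc 6: start y=0.000, vy=2.481 → t=0.506, apex=0.314, x_land=99.929, impact vy=-2.481
  bounce: vy ← 0.65·2.481 = 1.612
Arc 7: start y=0.000, vy=1.612 → t=0.329, apex=0.133, x_land=102.970, impact vy=-1.612
  bounce: vy ← 0.65·1.612 = 1.048

1 3.647 23.299 33.738
2 2.833 9.844 59.946
3 1.842 4.159 76.981
4 1.197 1.757 88.054
5 0.778 0.742 95.251
6 0.506 0.314 99.929
7 0.329 0.133 102.970
final: 102.970 1.048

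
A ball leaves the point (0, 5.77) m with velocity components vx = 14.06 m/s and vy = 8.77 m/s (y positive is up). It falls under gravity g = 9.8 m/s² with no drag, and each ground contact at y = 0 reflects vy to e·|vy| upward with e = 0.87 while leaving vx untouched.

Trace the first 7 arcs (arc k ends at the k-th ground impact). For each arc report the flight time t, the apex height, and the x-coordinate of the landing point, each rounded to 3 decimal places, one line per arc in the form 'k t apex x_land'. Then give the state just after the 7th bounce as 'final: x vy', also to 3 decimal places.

Arc 1: start y=5.770, vy=8.770 → t=2.301, apex=9.694, x_land=32.358, impact vy=-13.784
  bounce: vy ← 0.87·13.784 = 11.992
Arc 2: start y=0.000, vy=11.992 → t=2.447, apex=7.337, x_land=66.769, impact vy=-11.992
  bounce: vy ← 0.87·11.992 = 10.433
Arc 3: start y=0.000, vy=10.433 → t=2.129, apex=5.554, x_land=96.706, impact vy=-10.433
  bounce: vy ← 0.87·10.433 = 9.077
Arc 4: start y=0.000, vy=9.077 → t=1.852, apex=4.204, x_land=122.751, impact vy=-9.077
  bounce: vy ← 0.87·9.077 = 7.897
Arc 5: start y=0.000, vy=7.897 → t=1.612, apex=3.182, x_land=145.411, impact vy=-7.897
  bounce: vy ← 0.87·7.897 = 6.870
Arc 6: start y=0.000, vy=6.870 → t=1.402, apex=2.408, x_land=165.124, impact vy=-6.870
  bounce: vy ← 0.87·6.870 = 5.977
Arc 7: start y=0.000, vy=5.977 → t=1.220, apex=1.823, x_land=182.275, impact vy=-5.977
  bounce: vy ← 0.87·5.977 = 5.200

1 2.301 9.694 32.358
2 2.447 7.337 66.769
3 2.129 5.554 96.706
4 1.852 4.204 122.751
5 1.612 3.182 145.411
6 1.402 2.408 165.124
7 1.220 1.823 182.275
final: 182.275 5.200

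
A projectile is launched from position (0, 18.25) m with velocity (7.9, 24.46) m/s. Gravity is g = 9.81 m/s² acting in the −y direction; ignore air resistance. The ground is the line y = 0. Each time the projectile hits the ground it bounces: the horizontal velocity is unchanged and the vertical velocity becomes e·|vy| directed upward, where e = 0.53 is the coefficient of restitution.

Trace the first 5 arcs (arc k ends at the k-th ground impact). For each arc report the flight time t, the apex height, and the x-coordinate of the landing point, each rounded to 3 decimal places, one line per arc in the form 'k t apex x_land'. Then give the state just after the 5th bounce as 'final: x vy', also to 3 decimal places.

1 5.646 48.744 44.602
2 3.342 13.692 71.000
3 1.771 3.846 84.991
4 0.939 1.080 92.406
5 0.497 0.303 96.336
final: 96.336 1.293

Arc 1: start y=18.250, vy=24.460 → t=5.646, apex=48.744, x_land=44.602, impact vy=-30.925
  bounce: vy ← 0.53·30.925 = 16.390
Arc 2: start y=0.000, vy=16.390 → t=3.342, apex=13.692, x_land=71.000, impact vy=-16.390
  bounce: vy ← 0.53·16.390 = 8.687
Arc 3: start y=0.000, vy=8.687 → t=1.771, apex=3.846, x_land=84.991, impact vy=-8.687
  bounce: vy ← 0.53·8.687 = 4.604
Arc 4: start y=0.000, vy=4.604 → t=0.939, apex=1.080, x_land=92.406, impact vy=-4.604
  bounce: vy ← 0.53·4.604 = 2.440
Arc 5: start y=0.000, vy=2.440 → t=0.497, apex=0.303, x_land=96.336, impact vy=-2.440
  bounce: vy ← 0.53·2.440 = 1.293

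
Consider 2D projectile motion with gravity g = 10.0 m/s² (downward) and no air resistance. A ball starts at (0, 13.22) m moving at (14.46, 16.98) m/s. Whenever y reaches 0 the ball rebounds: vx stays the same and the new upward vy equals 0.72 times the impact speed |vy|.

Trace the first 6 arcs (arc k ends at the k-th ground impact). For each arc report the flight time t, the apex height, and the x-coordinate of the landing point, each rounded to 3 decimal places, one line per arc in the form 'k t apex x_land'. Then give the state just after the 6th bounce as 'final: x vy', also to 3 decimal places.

Arc 1: start y=13.220, vy=16.980 → t=4.049, apex=27.636, x_land=58.549, impact vy=-23.510
  bounce: vy ← 0.72·23.510 = 16.927
Arc 2: start y=0.000, vy=16.927 → t=3.385, apex=14.327, x_land=107.502, impact vy=-16.927
  bounce: vy ← 0.72·16.927 = 12.188
Arc 3: start y=0.000, vy=12.188 → t=2.438, apex=7.427, x_land=142.749, impact vy=-12.188
  bounce: vy ← 0.72·12.188 = 8.775
Arc 4: start y=0.000, vy=8.775 → t=1.755, apex=3.850, x_land=168.126, impact vy=-8.775
  bounce: vy ← 0.72·8.775 = 6.318
Arc 5: start y=0.000, vy=6.318 → t=1.264, apex=1.996, x_land=186.398, impact vy=-6.318
  bounce: vy ← 0.72·6.318 = 4.549
Arc 6: start y=0.000, vy=4.549 → t=0.910, apex=1.035, x_land=199.553, impact vy=-4.549
  bounce: vy ← 0.72·4.549 = 3.275

1 4.049 27.636 58.549
2 3.385 14.327 107.502
3 2.438 7.427 142.749
4 1.755 3.850 168.126
5 1.264 1.996 186.398
6 0.910 1.035 199.553
final: 199.553 3.275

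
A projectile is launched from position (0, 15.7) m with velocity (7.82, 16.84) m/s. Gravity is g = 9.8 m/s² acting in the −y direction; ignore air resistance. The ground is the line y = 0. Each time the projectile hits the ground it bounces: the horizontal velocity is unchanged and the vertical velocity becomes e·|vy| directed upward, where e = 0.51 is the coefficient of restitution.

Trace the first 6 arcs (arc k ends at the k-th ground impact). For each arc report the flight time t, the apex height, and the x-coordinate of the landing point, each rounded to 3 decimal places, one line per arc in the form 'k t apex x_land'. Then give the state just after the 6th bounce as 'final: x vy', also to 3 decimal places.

Arc 1: start y=15.700, vy=16.840 → t=4.200, apex=30.169, x_land=32.841, impact vy=-24.317
  bounce: vy ← 0.51·24.317 = 12.402
Arc 2: start y=0.000, vy=12.402 → t=2.531, apex=7.847, x_land=52.633, impact vy=-12.402
  bounce: vy ← 0.51·12.402 = 6.325
Arc 3: start y=0.000, vy=6.325 → t=1.291, apex=2.041, x_land=62.727, impact vy=-6.325
  bounce: vy ← 0.51·6.325 = 3.226
Arc 4: start y=0.000, vy=3.226 → t=0.658, apex=0.531, x_land=67.875, impact vy=-3.226
  bounce: vy ← 0.51·3.226 = 1.645
Arc 5: start y=0.000, vy=1.645 → t=0.336, apex=0.138, x_land=70.500, impact vy=-1.645
  bounce: vy ← 0.51·1.645 = 0.839
Arc 6: start y=0.000, vy=0.839 → t=0.171, apex=0.036, x_land=71.839, impact vy=-0.839
  bounce: vy ← 0.51·0.839 = 0.428

1 4.200 30.169 32.841
2 2.531 7.847 52.633
3 1.291 2.041 62.727
4 0.658 0.531 67.875
5 0.336 0.138 70.500
6 0.171 0.036 71.839
final: 71.839 0.428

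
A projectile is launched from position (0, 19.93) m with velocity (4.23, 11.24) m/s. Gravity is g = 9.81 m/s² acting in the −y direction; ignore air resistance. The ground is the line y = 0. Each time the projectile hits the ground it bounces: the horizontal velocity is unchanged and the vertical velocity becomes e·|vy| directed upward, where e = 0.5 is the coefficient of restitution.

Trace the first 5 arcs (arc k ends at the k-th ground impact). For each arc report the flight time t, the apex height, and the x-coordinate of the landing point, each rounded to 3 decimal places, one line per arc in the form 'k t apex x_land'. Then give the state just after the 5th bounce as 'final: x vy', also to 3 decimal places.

1 3.464 26.369 14.654
2 2.319 6.592 24.462
3 1.159 1.648 29.366
4 0.580 0.412 31.818
5 0.290 0.103 33.044
final: 33.044 0.711

Arc 1: start y=19.930, vy=11.240 → t=3.464, apex=26.369, x_land=14.654, impact vy=-22.746
  bounce: vy ← 0.5·22.746 = 11.373
Arc 2: start y=0.000, vy=11.373 → t=2.319, apex=6.592, x_land=24.462, impact vy=-11.373
  bounce: vy ← 0.5·11.373 = 5.686
Arc 3: start y=0.000, vy=5.686 → t=1.159, apex=1.648, x_land=29.366, impact vy=-5.686
  bounce: vy ← 0.5·5.686 = 2.843
Arc 4: start y=0.000, vy=2.843 → t=0.580, apex=0.412, x_land=31.818, impact vy=-2.843
  bounce: vy ← 0.5·2.843 = 1.422
Arc 5: start y=0.000, vy=1.422 → t=0.290, apex=0.103, x_land=33.044, impact vy=-1.422
  bounce: vy ← 0.5·1.422 = 0.711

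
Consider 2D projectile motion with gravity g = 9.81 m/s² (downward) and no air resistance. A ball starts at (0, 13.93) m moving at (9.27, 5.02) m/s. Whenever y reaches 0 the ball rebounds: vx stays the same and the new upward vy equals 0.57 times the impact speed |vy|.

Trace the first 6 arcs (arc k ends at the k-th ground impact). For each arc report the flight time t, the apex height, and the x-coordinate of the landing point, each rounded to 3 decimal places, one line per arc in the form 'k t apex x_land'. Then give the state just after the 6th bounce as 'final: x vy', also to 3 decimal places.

1 2.273 15.214 21.070
2 2.008 4.943 39.682
3 1.144 1.606 50.291
4 0.652 0.522 56.338
5 0.372 0.170 59.785
6 0.212 0.055 61.749
final: 61.749 0.593

Arc 1: start y=13.930, vy=5.020 → t=2.273, apex=15.214, x_land=21.070, impact vy=-17.277
  bounce: vy ← 0.57·17.277 = 9.848
Arc 2: start y=0.000, vy=9.848 → t=2.008, apex=4.943, x_land=39.682, impact vy=-9.848
  bounce: vy ← 0.57·9.848 = 5.613
Arc 3: start y=0.000, vy=5.613 → t=1.144, apex=1.606, x_land=50.291, impact vy=-5.613
  bounce: vy ← 0.57·5.613 = 3.200
Arc 4: start y=0.000, vy=3.200 → t=0.652, apex=0.522, x_land=56.338, impact vy=-3.200
  bounce: vy ← 0.57·3.200 = 1.824
Arc 5: start y=0.000, vy=1.824 → t=0.372, apex=0.170, x_land=59.785, impact vy=-1.824
  bounce: vy ← 0.57·1.824 = 1.040
Arc 6: start y=0.000, vy=1.040 → t=0.212, apex=0.055, x_land=61.749, impact vy=-1.040
  bounce: vy ← 0.57·1.040 = 0.593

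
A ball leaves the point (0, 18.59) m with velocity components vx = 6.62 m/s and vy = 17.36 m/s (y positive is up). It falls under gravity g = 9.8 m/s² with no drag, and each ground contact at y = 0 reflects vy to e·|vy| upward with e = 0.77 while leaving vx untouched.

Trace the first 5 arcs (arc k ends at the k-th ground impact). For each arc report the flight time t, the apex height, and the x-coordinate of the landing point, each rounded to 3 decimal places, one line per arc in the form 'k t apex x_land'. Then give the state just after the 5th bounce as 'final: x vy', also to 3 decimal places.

1 4.404 33.966 29.156
2 4.055 20.138 55.998
3 3.122 11.940 76.665
4 2.404 7.079 92.579
5 1.851 4.197 104.833
final: 104.833 6.984

Arc 1: start y=18.590, vy=17.360 → t=4.404, apex=33.966, x_land=29.156, impact vy=-25.802
  bounce: vy ← 0.77·25.802 = 19.867
Arc 2: start y=0.000, vy=19.867 → t=4.055, apex=20.138, x_land=55.998, impact vy=-19.867
  bounce: vy ← 0.77·19.867 = 15.298
Arc 3: start y=0.000, vy=15.298 → t=3.122, apex=11.940, x_land=76.665, impact vy=-15.298
  bounce: vy ← 0.77·15.298 = 11.779
Arc 4: start y=0.000, vy=11.779 → t=2.404, apex=7.079, x_land=92.579, impact vy=-11.779
  bounce: vy ← 0.77·11.779 = 9.070
Arc 5: start y=0.000, vy=9.070 → t=1.851, apex=4.197, x_land=104.833, impact vy=-9.070
  bounce: vy ← 0.77·9.070 = 6.984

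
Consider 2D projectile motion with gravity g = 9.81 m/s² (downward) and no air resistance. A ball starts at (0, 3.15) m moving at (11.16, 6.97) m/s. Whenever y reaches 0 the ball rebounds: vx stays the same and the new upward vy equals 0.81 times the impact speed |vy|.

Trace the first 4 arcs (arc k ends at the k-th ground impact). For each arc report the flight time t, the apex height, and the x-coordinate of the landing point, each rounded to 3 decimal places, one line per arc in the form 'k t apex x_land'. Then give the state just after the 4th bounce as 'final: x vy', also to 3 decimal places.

Arc 1: start y=3.150, vy=6.970 → t=1.781, apex=5.626, x_land=19.881, impact vy=-10.506
  bounce: vy ← 0.81·10.506 = 8.510
Arc 2: start y=0.000, vy=8.510 → t=1.735, apex=3.691, x_land=39.244, impact vy=-8.510
  bounce: vy ← 0.81·8.510 = 6.893
Arc 3: start y=0.000, vy=6.893 → t=1.405, apex=2.422, x_land=54.928, impact vy=-6.893
  bounce: vy ← 0.81·6.893 = 5.584
Arc 4: start y=0.000, vy=5.584 → t=1.138, apex=1.589, x_land=67.631, impact vy=-5.584
  bounce: vy ← 0.81·5.584 = 4.523

1 1.781 5.626 19.881
2 1.735 3.691 39.244
3 1.405 2.422 54.928
4 1.138 1.589 67.631
final: 67.631 4.523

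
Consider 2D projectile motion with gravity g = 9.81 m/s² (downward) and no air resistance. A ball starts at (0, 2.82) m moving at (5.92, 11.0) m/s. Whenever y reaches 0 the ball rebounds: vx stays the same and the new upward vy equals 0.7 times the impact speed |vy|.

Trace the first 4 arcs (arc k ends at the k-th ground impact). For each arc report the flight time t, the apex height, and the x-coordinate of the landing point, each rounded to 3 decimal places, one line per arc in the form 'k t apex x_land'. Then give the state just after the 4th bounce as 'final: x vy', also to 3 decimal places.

1 2.475 8.987 14.651
2 1.895 4.404 25.870
3 1.327 2.158 33.723
4 0.929 1.057 39.220
final: 39.220 3.188

Arc 1: start y=2.820, vy=11.000 → t=2.475, apex=8.987, x_land=14.651, impact vy=-13.279
  bounce: vy ← 0.7·13.279 = 9.295
Arc 2: start y=0.000, vy=9.295 → t=1.895, apex=4.404, x_land=25.870, impact vy=-9.295
  bounce: vy ← 0.7·9.295 = 6.507
Arc 3: start y=0.000, vy=6.507 → t=1.327, apex=2.158, x_land=33.723, impact vy=-6.507
  bounce: vy ← 0.7·6.507 = 4.555
Arc 4: start y=0.000, vy=4.555 → t=0.929, apex=1.057, x_land=39.220, impact vy=-4.555
  bounce: vy ← 0.7·4.555 = 3.188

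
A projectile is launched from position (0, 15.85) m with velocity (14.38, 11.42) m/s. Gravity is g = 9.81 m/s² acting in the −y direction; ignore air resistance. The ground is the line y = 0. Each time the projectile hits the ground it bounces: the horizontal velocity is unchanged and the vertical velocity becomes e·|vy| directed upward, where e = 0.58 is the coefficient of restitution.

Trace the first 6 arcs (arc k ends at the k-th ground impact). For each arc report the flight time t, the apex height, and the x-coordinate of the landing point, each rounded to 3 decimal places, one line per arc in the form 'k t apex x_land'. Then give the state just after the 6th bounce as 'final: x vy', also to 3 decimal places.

1 3.306 22.497 47.537
2 2.484 7.568 83.261
3 1.441 2.546 103.981
4 0.836 0.856 115.998
5 0.485 0.288 122.968
6 0.281 0.097 127.011
final: 127.011 0.800

Arc 1: start y=15.850, vy=11.420 → t=3.306, apex=22.497, x_land=47.537, impact vy=-21.009
  bounce: vy ← 0.58·21.009 = 12.185
Arc 2: start y=0.000, vy=12.185 → t=2.484, apex=7.568, x_land=83.261, impact vy=-12.185
  bounce: vy ← 0.58·12.185 = 7.068
Arc 3: start y=0.000, vy=7.068 → t=1.441, apex=2.546, x_land=103.981, impact vy=-7.068
  bounce: vy ← 0.58·7.068 = 4.099
Arc 4: start y=0.000, vy=4.099 → t=0.836, apex=0.856, x_land=115.998, impact vy=-4.099
  bounce: vy ← 0.58·4.099 = 2.378
Arc 5: start y=0.000, vy=2.378 → t=0.485, apex=0.288, x_land=122.968, impact vy=-2.378
  bounce: vy ← 0.58·2.378 = 1.379
Arc 6: start y=0.000, vy=1.379 → t=0.281, apex=0.097, x_land=127.011, impact vy=-1.379
  bounce: vy ← 0.58·1.379 = 0.800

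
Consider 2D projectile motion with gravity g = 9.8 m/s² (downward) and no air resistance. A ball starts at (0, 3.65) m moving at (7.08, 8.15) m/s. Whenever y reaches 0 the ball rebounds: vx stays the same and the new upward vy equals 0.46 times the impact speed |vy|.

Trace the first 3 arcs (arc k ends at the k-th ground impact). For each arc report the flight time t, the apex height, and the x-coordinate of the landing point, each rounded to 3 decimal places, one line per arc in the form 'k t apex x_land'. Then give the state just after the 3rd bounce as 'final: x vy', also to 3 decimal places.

Arc 1: start y=3.650, vy=8.150 → t=2.030, apex=7.039, x_land=14.374, impact vy=-11.746
  bounce: vy ← 0.46·11.746 = 5.403
Arc 2: start y=0.000, vy=5.403 → t=1.103, apex=1.489, x_land=22.181, impact vy=-5.403
  bounce: vy ← 0.46·5.403 = 2.485
Arc 3: start y=0.000, vy=2.485 → t=0.507, apex=0.315, x_land=25.772, impact vy=-2.485
  bounce: vy ← 0.46·2.485 = 1.143

1 2.030 7.039 14.374
2 1.103 1.489 22.181
3 0.507 0.315 25.772
final: 25.772 1.143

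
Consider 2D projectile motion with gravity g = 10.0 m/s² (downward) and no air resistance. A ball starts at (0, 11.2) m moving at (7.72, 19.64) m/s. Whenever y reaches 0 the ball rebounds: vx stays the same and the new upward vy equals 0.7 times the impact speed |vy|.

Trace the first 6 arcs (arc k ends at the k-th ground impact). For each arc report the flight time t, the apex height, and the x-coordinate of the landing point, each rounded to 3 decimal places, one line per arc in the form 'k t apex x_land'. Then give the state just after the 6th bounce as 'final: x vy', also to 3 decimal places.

Arc 1: start y=11.200, vy=19.640 → t=4.433, apex=30.486, x_land=34.225, impact vy=-24.693
  bounce: vy ← 0.7·24.693 = 17.285
Arc 2: start y=0.000, vy=17.285 → t=3.457, apex=14.938, x_land=60.913, impact vy=-17.285
  bounce: vy ← 0.7·17.285 = 12.099
Arc 3: start y=0.000, vy=12.099 → t=2.420, apex=7.320, x_land=79.594, impact vy=-12.099
  bounce: vy ← 0.7·12.099 = 8.470
Arc 4: start y=0.000, vy=8.470 → t=1.694, apex=3.587, x_land=92.671, impact vy=-8.470
  bounce: vy ← 0.7·8.470 = 5.929
Arc 5: start y=0.000, vy=5.929 → t=1.186, apex=1.757, x_land=101.825, impact vy=-5.929
  bounce: vy ← 0.7·5.929 = 4.150
Arc 6: start y=0.000, vy=4.150 → t=0.830, apex=0.861, x_land=108.233, impact vy=-4.150
  bounce: vy ← 0.7·4.150 = 2.905

1 4.433 30.486 34.225
2 3.457 14.938 60.913
3 2.420 7.320 79.594
4 1.694 3.587 92.671
5 1.186 1.757 101.825
6 0.830 0.861 108.233
final: 108.233 2.905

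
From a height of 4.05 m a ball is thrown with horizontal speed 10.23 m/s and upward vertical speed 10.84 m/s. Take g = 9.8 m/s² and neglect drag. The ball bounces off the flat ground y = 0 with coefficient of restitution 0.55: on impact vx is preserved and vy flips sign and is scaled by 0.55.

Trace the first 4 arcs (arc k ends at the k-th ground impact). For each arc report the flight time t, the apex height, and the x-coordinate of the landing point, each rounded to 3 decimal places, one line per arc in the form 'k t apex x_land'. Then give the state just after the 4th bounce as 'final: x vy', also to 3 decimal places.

1 2.538 10.045 25.963
2 1.575 3.039 42.075
3 0.866 0.919 50.936
4 0.476 0.278 55.810
final: 55.810 1.284

Arc 1: start y=4.050, vy=10.840 → t=2.538, apex=10.045, x_land=25.963, impact vy=-14.032
  bounce: vy ← 0.55·14.032 = 7.717
Arc 2: start y=0.000, vy=7.717 → t=1.575, apex=3.039, x_land=42.075, impact vy=-7.717
  bounce: vy ← 0.55·7.717 = 4.245
Arc 3: start y=0.000, vy=4.245 → t=0.866, apex=0.919, x_land=50.936, impact vy=-4.245
  bounce: vy ← 0.55·4.245 = 2.335
Arc 4: start y=0.000, vy=2.335 → t=0.476, apex=0.278, x_land=55.810, impact vy=-2.335
  bounce: vy ← 0.55·2.335 = 1.284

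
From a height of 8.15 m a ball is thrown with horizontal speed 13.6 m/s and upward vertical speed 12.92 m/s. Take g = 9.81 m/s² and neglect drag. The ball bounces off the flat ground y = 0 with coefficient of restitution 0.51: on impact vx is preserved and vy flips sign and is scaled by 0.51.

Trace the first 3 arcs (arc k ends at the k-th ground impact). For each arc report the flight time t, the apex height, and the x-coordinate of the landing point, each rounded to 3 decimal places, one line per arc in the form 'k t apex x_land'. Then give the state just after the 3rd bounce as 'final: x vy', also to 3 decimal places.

Arc 1: start y=8.150, vy=12.920 → t=3.160, apex=16.658, x_land=42.974, impact vy=-18.078
  bounce: vy ← 0.51·18.078 = 9.220
Arc 2: start y=0.000, vy=9.220 → t=1.880, apex=4.333, x_land=68.538, impact vy=-9.220
  bounce: vy ← 0.51·9.220 = 4.702
Arc 3: start y=0.000, vy=4.702 → t=0.959, apex=1.127, x_land=81.576, impact vy=-4.702
  bounce: vy ← 0.51·4.702 = 2.398

1 3.160 16.658 42.974
2 1.880 4.333 68.538
3 0.959 1.127 81.576
final: 81.576 2.398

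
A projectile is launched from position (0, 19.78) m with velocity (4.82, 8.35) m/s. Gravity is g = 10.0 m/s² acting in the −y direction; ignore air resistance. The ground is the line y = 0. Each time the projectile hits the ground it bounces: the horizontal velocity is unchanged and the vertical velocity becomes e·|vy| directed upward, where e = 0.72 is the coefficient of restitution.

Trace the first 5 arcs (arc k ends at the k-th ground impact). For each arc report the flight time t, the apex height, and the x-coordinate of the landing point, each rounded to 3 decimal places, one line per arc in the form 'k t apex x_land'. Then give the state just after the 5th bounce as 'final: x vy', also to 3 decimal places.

1 2.992 23.266 14.422
2 3.106 12.061 29.394
3 2.237 6.253 40.174
4 1.610 3.241 47.936
5 1.159 1.680 53.524
final: 53.524 4.174

Arc 1: start y=19.780, vy=8.350 → t=2.992, apex=23.266, x_land=14.422, impact vy=-21.571
  bounce: vy ← 0.72·21.571 = 15.531
Arc 2: start y=0.000, vy=15.531 → t=3.106, apex=12.061, x_land=29.394, impact vy=-15.531
  bounce: vy ← 0.72·15.531 = 11.183
Arc 3: start y=0.000, vy=11.183 → t=2.237, apex=6.253, x_land=40.174, impact vy=-11.183
  bounce: vy ← 0.72·11.183 = 8.051
Arc 4: start y=0.000, vy=8.051 → t=1.610, apex=3.241, x_land=47.936, impact vy=-8.051
  bounce: vy ← 0.72·8.051 = 5.797
Arc 5: start y=0.000, vy=5.797 → t=1.159, apex=1.680, x_land=53.524, impact vy=-5.797
  bounce: vy ← 0.72·5.797 = 4.174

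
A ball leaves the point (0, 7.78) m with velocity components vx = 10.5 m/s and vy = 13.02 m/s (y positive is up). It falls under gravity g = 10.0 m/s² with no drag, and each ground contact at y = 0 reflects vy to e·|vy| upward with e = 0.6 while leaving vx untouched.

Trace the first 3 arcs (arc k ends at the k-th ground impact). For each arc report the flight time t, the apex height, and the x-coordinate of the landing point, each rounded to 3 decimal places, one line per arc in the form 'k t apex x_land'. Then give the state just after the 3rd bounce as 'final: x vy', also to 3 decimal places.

Arc 1: start y=7.780, vy=13.020 → t=3.105, apex=16.256, x_land=32.604, impact vy=-18.031
  bounce: vy ← 0.6·18.031 = 10.819
Arc 2: start y=0.000, vy=10.819 → t=2.164, apex=5.852, x_land=55.323, impact vy=-10.819
  bounce: vy ← 0.6·10.819 = 6.491
Arc 3: start y=0.000, vy=6.491 → t=1.298, apex=2.107, x_land=68.954, impact vy=-6.491
  bounce: vy ← 0.6·6.491 = 3.895

1 3.105 16.256 32.604
2 2.164 5.852 55.323
3 1.298 2.107 68.954
final: 68.954 3.895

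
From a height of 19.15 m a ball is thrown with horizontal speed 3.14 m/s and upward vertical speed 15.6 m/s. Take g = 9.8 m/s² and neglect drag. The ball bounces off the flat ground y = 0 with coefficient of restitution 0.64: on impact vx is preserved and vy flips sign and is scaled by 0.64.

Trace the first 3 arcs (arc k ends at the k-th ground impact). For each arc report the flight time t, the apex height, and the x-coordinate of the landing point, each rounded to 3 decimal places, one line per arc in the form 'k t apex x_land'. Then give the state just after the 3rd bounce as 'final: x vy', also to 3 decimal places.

1 4.130 31.566 12.968
2 3.249 12.930 23.169
3 2.079 5.296 29.698
final: 29.698 6.520

Arc 1: start y=19.150, vy=15.600 → t=4.130, apex=31.566, x_land=12.968, impact vy=-24.874
  bounce: vy ← 0.64·24.874 = 15.919
Arc 2: start y=0.000, vy=15.919 → t=3.249, apex=12.930, x_land=23.169, impact vy=-15.919
  bounce: vy ← 0.64·15.919 = 10.188
Arc 3: start y=0.000, vy=10.188 → t=2.079, apex=5.296, x_land=29.698, impact vy=-10.188
  bounce: vy ← 0.64·10.188 = 6.520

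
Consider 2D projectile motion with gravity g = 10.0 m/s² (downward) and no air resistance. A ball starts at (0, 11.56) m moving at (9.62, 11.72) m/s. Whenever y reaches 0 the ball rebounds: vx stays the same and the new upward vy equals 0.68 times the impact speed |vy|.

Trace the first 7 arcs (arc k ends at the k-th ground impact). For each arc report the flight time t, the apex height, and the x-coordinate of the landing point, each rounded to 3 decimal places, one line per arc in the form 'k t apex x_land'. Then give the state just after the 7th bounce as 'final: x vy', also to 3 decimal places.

Arc 1: start y=11.560, vy=11.720 → t=3.092, apex=18.428, x_land=29.743, impact vy=-19.198
  bounce: vy ← 0.68·19.198 = 13.055
Arc 2: start y=0.000, vy=13.055 → t=2.611, apex=8.521, x_land=54.860, impact vy=-13.055
  bounce: vy ← 0.68·13.055 = 8.877
Arc 3: start y=0.000, vy=8.877 → t=1.775, apex=3.940, x_land=71.939, impact vy=-8.877
  bounce: vy ← 0.68·8.877 = 6.036
Arc 4: start y=0.000, vy=6.036 → t=1.207, apex=1.822, x_land=83.554, impact vy=-6.036
  bounce: vy ← 0.68·6.036 = 4.105
Arc 5: start y=0.000, vy=4.105 → t=0.821, apex=0.842, x_land=91.451, impact vy=-4.105
  bounce: vy ← 0.68·4.105 = 2.791
Arc 6: start y=0.000, vy=2.791 → t=0.558, apex=0.390, x_land=96.822, impact vy=-2.791
  bounce: vy ← 0.68·2.791 = 1.898
Arc 7: start y=0.000, vy=1.898 → t=0.380, apex=0.180, x_land=100.473, impact vy=-1.898
  bounce: vy ← 0.68·1.898 = 1.291

1 3.092 18.428 29.743
2 2.611 8.521 54.860
3 1.775 3.940 71.939
4 1.207 1.822 83.554
5 0.821 0.842 91.451
6 0.558 0.390 96.822
7 0.380 0.180 100.473
final: 100.473 1.291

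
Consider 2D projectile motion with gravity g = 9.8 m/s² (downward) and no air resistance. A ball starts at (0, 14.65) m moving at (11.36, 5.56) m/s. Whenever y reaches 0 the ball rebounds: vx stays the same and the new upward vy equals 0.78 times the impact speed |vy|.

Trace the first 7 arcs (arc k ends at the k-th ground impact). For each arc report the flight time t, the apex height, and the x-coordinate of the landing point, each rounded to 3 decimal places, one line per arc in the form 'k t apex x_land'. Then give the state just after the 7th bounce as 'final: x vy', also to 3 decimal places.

1 2.387 16.227 27.118
2 2.839 9.873 59.368
3 2.214 6.007 84.523
4 1.727 3.654 104.143
5 1.347 2.223 119.448
6 1.051 1.353 131.385
7 0.820 0.823 140.696
final: 140.696 3.133

Arc 1: start y=14.650, vy=5.560 → t=2.387, apex=16.227, x_land=27.118, impact vy=-17.834
  bounce: vy ← 0.78·17.834 = 13.911
Arc 2: start y=0.000, vy=13.911 → t=2.839, apex=9.873, x_land=59.368, impact vy=-13.911
  bounce: vy ← 0.78·13.911 = 10.850
Arc 3: start y=0.000, vy=10.850 → t=2.214, apex=6.007, x_land=84.523, impact vy=-10.850
  bounce: vy ← 0.78·10.850 = 8.463
Arc 4: start y=0.000, vy=8.463 → t=1.727, apex=3.654, x_land=104.143, impact vy=-8.463
  bounce: vy ← 0.78·8.463 = 6.601
Arc 5: start y=0.000, vy=6.601 → t=1.347, apex=2.223, x_land=119.448, impact vy=-6.601
  bounce: vy ← 0.78·6.601 = 5.149
Arc 6: start y=0.000, vy=5.149 → t=1.051, apex=1.353, x_land=131.385, impact vy=-5.149
  bounce: vy ← 0.78·5.149 = 4.016
Arc 7: start y=0.000, vy=4.016 → t=0.820, apex=0.823, x_land=140.696, impact vy=-4.016
  bounce: vy ← 0.78·4.016 = 3.133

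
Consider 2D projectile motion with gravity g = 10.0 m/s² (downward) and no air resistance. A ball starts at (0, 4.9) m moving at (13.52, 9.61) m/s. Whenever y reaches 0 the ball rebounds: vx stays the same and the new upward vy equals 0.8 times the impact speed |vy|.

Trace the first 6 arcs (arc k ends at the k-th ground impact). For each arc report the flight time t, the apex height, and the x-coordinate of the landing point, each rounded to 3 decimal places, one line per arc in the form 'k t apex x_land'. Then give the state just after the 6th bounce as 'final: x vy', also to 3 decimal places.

Arc 1: start y=4.900, vy=9.610 → t=2.341, apex=9.518, x_land=31.646, impact vy=-13.797
  bounce: vy ← 0.8·13.797 = 11.037
Arc 2: start y=0.000, vy=11.037 → t=2.207, apex=6.091, x_land=61.491, impact vy=-11.037
  bounce: vy ← 0.8·11.037 = 8.830
Arc 3: start y=0.000, vy=8.830 → t=1.766, apex=3.898, x_land=85.367, impact vy=-8.830
  bounce: vy ← 0.8·8.830 = 7.064
Arc 4: start y=0.000, vy=7.064 → t=1.413, apex=2.495, x_land=104.468, impact vy=-7.064
  bounce: vy ← 0.8·7.064 = 5.651
Arc 5: start y=0.000, vy=5.651 → t=1.130, apex=1.597, x_land=119.749, impact vy=-5.651
  bounce: vy ← 0.8·5.651 = 4.521
Arc 6: start y=0.000, vy=4.521 → t=0.904, apex=1.022, x_land=131.974, impact vy=-4.521
  bounce: vy ← 0.8·4.521 = 3.617

1 2.341 9.518 31.646
2 2.207 6.091 61.491
3 1.766 3.898 85.367
4 1.413 2.495 104.468
5 1.130 1.597 119.749
6 0.904 1.022 131.974
final: 131.974 3.617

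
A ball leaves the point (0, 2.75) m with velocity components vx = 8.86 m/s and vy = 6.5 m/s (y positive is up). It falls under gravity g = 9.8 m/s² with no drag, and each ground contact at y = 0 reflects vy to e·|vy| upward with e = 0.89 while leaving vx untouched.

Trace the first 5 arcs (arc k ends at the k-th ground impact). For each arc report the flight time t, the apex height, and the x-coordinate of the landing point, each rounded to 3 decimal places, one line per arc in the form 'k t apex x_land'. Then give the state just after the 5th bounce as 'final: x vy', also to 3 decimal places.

1 1.664 4.906 14.742
2 1.781 3.886 30.521
3 1.585 3.078 44.565
4 1.411 2.438 57.065
5 1.256 1.931 68.189
final: 68.189 5.476

Arc 1: start y=2.750, vy=6.500 → t=1.664, apex=4.906, x_land=14.742, impact vy=-9.806
  bounce: vy ← 0.89·9.806 = 8.727
Arc 2: start y=0.000, vy=8.727 → t=1.781, apex=3.886, x_land=30.521, impact vy=-8.727
  bounce: vy ← 0.89·8.727 = 7.767
Arc 3: start y=0.000, vy=7.767 → t=1.585, apex=3.078, x_land=44.565, impact vy=-7.767
  bounce: vy ← 0.89·7.767 = 6.913
Arc 4: start y=0.000, vy=6.913 → t=1.411, apex=2.438, x_land=57.065, impact vy=-6.913
  bounce: vy ← 0.89·6.913 = 6.152
Arc 5: start y=0.000, vy=6.152 → t=1.256, apex=1.931, x_land=68.189, impact vy=-6.152
  bounce: vy ← 0.89·6.152 = 5.476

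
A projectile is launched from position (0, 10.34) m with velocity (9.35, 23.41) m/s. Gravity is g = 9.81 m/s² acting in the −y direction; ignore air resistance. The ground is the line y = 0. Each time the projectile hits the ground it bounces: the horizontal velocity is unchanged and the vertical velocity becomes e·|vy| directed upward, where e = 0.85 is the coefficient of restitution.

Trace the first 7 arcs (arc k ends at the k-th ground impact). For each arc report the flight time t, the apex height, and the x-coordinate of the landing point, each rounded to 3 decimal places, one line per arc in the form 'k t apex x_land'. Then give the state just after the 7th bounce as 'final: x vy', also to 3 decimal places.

1 5.180 38.272 48.430
2 4.749 27.652 92.830
3 4.036 19.978 130.570
4 3.431 14.434 162.649
5 2.916 10.429 189.916
6 2.479 7.535 213.093
7 2.107 5.444 232.793
final: 232.793 8.785

Arc 1: start y=10.340, vy=23.410 → t=5.180, apex=38.272, x_land=48.430, impact vy=-27.403
  bounce: vy ← 0.85·27.403 = 23.292
Arc 2: start y=0.000, vy=23.292 → t=4.749, apex=27.652, x_land=92.830, impact vy=-23.292
  bounce: vy ← 0.85·23.292 = 19.798
Arc 3: start y=0.000, vy=19.798 → t=4.036, apex=19.978, x_land=130.570, impact vy=-19.798
  bounce: vy ← 0.85·19.798 = 16.829
Arc 4: start y=0.000, vy=16.829 → t=3.431, apex=14.434, x_land=162.649, impact vy=-16.829
  bounce: vy ← 0.85·16.829 = 14.304
Arc 5: start y=0.000, vy=14.304 → t=2.916, apex=10.429, x_land=189.916, impact vy=-14.304
  bounce: vy ← 0.85·14.304 = 12.159
Arc 6: start y=0.000, vy=12.159 → t=2.479, apex=7.535, x_land=213.093, impact vy=-12.159
  bounce: vy ← 0.85·12.159 = 10.335
Arc 7: start y=0.000, vy=10.335 → t=2.107, apex=5.444, x_land=232.793, impact vy=-10.335
  bounce: vy ← 0.85·10.335 = 8.785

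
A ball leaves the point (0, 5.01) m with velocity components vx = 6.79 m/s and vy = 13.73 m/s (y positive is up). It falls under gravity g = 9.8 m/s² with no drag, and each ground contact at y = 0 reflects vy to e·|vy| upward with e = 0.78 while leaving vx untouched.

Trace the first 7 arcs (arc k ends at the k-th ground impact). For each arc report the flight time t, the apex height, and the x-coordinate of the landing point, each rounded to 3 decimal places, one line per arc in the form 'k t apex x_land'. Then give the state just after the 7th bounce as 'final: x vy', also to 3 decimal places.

Arc 1: start y=5.010, vy=13.730 → t=3.129, apex=14.628, x_land=21.245, impact vy=-16.932
  bounce: vy ← 0.78·16.932 = 13.207
Arc 2: start y=0.000, vy=13.207 → t=2.695, apex=8.900, x_land=39.546, impact vy=-13.207
  bounce: vy ← 0.78·13.207 = 10.302
Arc 3: start y=0.000, vy=10.302 → t=2.102, apex=5.415, x_land=53.822, impact vy=-10.302
  bounce: vy ← 0.78·10.302 = 8.035
Arc 4: start y=0.000, vy=8.035 → t=1.640, apex=3.294, x_land=64.956, impact vy=-8.035
  bounce: vy ← 0.78·8.035 = 6.268
Arc 5: start y=0.000, vy=6.268 → t=1.279, apex=2.004, x_land=73.641, impact vy=-6.268
  bounce: vy ← 0.78·6.268 = 4.889
Arc 6: start y=0.000, vy=4.889 → t=0.998, apex=1.219, x_land=80.416, impact vy=-4.889
  bounce: vy ← 0.78·4.889 = 3.813
Arc 7: start y=0.000, vy=3.813 → t=0.778, apex=0.742, x_land=85.700, impact vy=-3.813
  bounce: vy ← 0.78·3.813 = 2.974

1 3.129 14.628 21.245
2 2.695 8.900 39.546
3 2.102 5.415 53.822
4 1.640 3.294 64.956
5 1.279 2.004 73.641
6 0.998 1.219 80.416
7 0.778 0.742 85.700
final: 85.700 2.974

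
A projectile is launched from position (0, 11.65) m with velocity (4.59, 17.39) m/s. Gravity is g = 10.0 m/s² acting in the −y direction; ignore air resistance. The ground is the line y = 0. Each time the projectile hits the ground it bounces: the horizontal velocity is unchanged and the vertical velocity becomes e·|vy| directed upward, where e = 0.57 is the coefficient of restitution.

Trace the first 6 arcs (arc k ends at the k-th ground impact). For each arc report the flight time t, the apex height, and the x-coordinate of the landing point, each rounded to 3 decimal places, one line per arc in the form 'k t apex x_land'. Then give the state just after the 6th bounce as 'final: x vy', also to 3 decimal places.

1 4.053 26.771 18.603
2 2.638 8.698 30.710
3 1.504 2.826 37.612
4 0.857 0.918 41.546
5 0.489 0.298 43.788
6 0.278 0.097 45.066
final: 45.066 0.794

Arc 1: start y=11.650, vy=17.390 → t=4.053, apex=26.771, x_land=18.603, impact vy=-23.139
  bounce: vy ← 0.57·23.139 = 13.189
Arc 2: start y=0.000, vy=13.189 → t=2.638, apex=8.698, x_land=30.710, impact vy=-13.189
  bounce: vy ← 0.57·13.189 = 7.518
Arc 3: start y=0.000, vy=7.518 → t=1.504, apex=2.826, x_land=37.612, impact vy=-7.518
  bounce: vy ← 0.57·7.518 = 4.285
Arc 4: start y=0.000, vy=4.285 → t=0.857, apex=0.918, x_land=41.546, impact vy=-4.285
  bounce: vy ← 0.57·4.285 = 2.443
Arc 5: start y=0.000, vy=2.443 → t=0.489, apex=0.298, x_land=43.788, impact vy=-2.443
  bounce: vy ← 0.57·2.443 = 1.392
Arc 6: start y=0.000, vy=1.392 → t=0.278, apex=0.097, x_land=45.066, impact vy=-1.392
  bounce: vy ← 0.57·1.392 = 0.794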